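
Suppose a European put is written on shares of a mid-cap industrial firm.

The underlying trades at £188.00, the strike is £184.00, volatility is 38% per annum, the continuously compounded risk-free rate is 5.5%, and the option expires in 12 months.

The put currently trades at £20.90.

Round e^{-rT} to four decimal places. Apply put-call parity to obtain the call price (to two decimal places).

£34.74

exp(−rT) = exp(−0.055·1) = 0.9465
Put-call parity: C − P = S − K·e^(−rT) = 188 − 184·0.9465 = 188 − 174.1560 = 13.8440
C = P + (C − P) = 20.90 + (13.8440) = 34.7440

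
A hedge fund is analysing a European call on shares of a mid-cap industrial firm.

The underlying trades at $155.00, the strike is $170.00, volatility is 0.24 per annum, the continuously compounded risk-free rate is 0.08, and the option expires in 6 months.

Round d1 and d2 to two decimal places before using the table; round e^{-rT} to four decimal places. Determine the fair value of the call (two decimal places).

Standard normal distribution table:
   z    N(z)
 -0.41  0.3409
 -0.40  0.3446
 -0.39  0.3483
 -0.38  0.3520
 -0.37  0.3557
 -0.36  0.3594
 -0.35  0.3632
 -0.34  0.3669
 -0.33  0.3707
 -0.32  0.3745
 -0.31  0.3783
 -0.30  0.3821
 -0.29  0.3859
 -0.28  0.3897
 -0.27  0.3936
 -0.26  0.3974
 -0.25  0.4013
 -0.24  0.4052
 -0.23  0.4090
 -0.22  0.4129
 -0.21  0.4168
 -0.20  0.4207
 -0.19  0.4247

$7.11

T = 0.5;  σ√T = 0.1697
d₁ = [ln(155/170) + (0.08 + ½·0.24²)·0.5] / (σ√T) = (-0.0924 + 0.0544) / 0.1697 = -0.2238 → -0.22
d₂ = -0.2238 − 0.1697 = -0.3935 → -0.39
e^(−rT) = e^(−0.08·0.5) = 0.9608
N(d₁) = N(-0.22) = 0.4129;  N(d₂) = N(-0.39) = 0.3483
C = 155·0.4129 − 170·0.9608·0.3483 = 63.9995 − 56.8899 = 7.1096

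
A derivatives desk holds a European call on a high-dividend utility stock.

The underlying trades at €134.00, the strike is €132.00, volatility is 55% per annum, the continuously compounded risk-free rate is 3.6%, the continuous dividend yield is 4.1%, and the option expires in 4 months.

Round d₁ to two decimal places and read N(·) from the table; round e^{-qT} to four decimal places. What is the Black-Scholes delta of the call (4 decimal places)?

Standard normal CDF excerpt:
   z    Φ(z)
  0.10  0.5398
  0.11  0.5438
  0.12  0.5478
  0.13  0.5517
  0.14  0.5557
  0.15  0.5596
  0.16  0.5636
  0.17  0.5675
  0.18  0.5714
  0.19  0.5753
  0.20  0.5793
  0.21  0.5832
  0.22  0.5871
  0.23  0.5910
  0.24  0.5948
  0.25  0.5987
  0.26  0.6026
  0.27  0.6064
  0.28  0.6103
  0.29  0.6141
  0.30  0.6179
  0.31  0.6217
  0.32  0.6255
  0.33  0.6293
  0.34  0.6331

0.5714

σ√T = 0.55·√0.3333 = 0.3175
d₁ = [ln(134/132) + (0.036 − 0.041 + 0.55²/2)·0.3333] / 0.3175 = [0.0150 + 0.0488] / 0.3175 = 0.2009 ≈ 0.20
N(d₁) = N(0.20) = 0.5793
Δ_call = e^(−qT)·N(d₁) = 0.9864·0.5793 = 0.5714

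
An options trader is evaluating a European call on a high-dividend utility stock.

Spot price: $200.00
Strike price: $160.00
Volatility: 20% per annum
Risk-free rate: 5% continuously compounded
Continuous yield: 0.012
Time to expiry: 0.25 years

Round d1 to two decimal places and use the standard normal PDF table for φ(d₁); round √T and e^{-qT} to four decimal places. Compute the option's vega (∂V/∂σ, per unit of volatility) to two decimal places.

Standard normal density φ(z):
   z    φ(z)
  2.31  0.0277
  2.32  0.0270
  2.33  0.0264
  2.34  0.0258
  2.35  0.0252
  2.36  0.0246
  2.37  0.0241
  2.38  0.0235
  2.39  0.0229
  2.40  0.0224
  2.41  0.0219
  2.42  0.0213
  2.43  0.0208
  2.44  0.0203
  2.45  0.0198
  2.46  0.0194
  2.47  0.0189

σ√T = 0.2 × 0.5000 = 0.1000
d₁ = [ln(200/160) + (0.05 − 0.012 + 0.2²/2)·0.25] / 0.1000 = [0.2231 + 0.0145] / 0.1000 = 2.3764 which rounds to 2.38
√T = √0.25 = 0.5000
φ(d₁) = φ(2.38) = 0.0235
e^(−qT) = e^(−0.012·0.25) = 0.9970
vega = S·e^(−qT)·φ(d₁)·√T = 200·0.9970·0.0235·0.5000 = 2.3430

2.34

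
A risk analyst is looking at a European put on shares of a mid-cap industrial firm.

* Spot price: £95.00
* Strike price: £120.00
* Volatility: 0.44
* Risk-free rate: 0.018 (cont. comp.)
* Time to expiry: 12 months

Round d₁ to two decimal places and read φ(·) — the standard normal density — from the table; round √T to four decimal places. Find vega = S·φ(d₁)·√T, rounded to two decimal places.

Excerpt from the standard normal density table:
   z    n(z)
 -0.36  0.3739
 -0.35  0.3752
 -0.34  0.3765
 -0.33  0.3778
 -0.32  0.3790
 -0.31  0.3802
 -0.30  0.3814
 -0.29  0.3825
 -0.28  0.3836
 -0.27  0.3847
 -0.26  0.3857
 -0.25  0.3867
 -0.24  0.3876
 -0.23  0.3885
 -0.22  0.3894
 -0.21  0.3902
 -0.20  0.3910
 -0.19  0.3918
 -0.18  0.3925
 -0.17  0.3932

36.55

σ√T = 0.44·√1 = 0.4400
ln(S/K) + (r + σ²/2)T = ln(95/120) + (0.018 + 0.44²/2)·1 = -0.2336 + 0.1148 = -0.1188
d₁ = -0.1188 / 0.4400 = -0.2700 → -0.27
√T = √1 = 1.0000
φ(d₁) = φ(-0.27) = 0.3847
vega = S·φ(d₁)·√T = 95·0.3847·1.0000 = 36.5465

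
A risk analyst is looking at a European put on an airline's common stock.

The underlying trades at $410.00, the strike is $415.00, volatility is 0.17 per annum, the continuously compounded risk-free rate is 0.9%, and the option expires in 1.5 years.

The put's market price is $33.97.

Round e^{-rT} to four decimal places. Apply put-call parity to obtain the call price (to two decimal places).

$34.53

e^(−rT) = e^(−0.009·1.5) = 0.9866
Put-call parity: C − P = S − K·e^(−rT) = 410 − 415·0.9866 = 410 − 409.4390 = 0.5610
C = P + (C − P) = 33.97 + (0.5610) = 34.5310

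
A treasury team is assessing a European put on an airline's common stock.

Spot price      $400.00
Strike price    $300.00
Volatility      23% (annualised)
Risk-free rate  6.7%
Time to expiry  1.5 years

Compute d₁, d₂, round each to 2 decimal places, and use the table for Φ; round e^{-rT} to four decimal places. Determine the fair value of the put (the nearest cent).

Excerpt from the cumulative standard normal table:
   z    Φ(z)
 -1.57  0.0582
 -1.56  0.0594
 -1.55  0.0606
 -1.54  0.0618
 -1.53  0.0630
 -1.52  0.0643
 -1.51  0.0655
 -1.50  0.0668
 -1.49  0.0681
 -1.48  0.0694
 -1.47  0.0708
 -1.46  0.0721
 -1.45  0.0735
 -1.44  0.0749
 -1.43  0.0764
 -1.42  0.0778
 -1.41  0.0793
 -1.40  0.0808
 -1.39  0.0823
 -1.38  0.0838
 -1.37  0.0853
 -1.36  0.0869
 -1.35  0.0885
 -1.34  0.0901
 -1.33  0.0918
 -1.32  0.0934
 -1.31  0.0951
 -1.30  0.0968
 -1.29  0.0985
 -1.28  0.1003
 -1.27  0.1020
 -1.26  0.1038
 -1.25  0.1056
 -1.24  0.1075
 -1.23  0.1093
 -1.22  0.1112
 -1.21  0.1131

$3.45

T = 1.5;  σ√T = 0.2817
d₁ = [ln(400/300) + (0.067 + 0.23²/2)·1.5] / 0.2817 = [0.2877 + 0.1402] / 0.2817 = 1.5189 which rounds to 1.52
d₂ = d₁ − σ√T = 1.5189 − 0.2817 = 1.2372 which rounds to 1.24
e^(−rT) = e^(−0.067·1.5) = 0.9044
N(−d₂) = N(-1.24) = 0.1075;  N(−d₁) = N(-1.52) = 0.0643
P = 300·0.9044·0.1075 − 400·0.0643 = 29.1669 − 25.7200 = 3.4469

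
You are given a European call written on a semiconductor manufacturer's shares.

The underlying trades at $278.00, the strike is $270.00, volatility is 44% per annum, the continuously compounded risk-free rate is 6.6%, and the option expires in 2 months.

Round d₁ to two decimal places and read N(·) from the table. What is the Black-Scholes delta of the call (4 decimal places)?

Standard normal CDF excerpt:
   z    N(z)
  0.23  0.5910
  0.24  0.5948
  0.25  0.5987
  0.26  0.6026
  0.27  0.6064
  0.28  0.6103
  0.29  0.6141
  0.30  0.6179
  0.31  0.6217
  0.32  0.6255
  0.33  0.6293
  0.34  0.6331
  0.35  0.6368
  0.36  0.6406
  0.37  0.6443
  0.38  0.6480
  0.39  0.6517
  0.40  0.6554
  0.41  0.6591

T = 0.1667;  σ√T = 0.1796
d₁ = [ln(278/270) + (0.066 + 0.44²/2)·0.1667] / 0.1796 = [0.0292 + 0.0271] / 0.1796 = 0.3136 → 0.31
N(d₁) = N(0.31) = 0.6217
Δ_call = N(d₁) = 0.6217

0.6217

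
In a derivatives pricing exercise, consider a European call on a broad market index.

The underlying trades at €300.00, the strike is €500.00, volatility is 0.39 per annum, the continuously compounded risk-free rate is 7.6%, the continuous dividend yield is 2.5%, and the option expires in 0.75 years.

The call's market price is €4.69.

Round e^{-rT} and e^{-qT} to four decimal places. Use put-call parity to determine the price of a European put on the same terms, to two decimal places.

e^(−qT) = e^(−0.025·0.75) = 0.9814;  e^(−rT) = e^(−0.076·0.75) = 0.9446
Put-call parity: C − P = S·e^(−qT) − K·e^(−rT) = 300·0.9814 − 500·0.9446 = 294.4200 − 472.3000 = -177.8800
P = C − (C − P) = 4.69 − (-177.8800) = 182.5700

€182.57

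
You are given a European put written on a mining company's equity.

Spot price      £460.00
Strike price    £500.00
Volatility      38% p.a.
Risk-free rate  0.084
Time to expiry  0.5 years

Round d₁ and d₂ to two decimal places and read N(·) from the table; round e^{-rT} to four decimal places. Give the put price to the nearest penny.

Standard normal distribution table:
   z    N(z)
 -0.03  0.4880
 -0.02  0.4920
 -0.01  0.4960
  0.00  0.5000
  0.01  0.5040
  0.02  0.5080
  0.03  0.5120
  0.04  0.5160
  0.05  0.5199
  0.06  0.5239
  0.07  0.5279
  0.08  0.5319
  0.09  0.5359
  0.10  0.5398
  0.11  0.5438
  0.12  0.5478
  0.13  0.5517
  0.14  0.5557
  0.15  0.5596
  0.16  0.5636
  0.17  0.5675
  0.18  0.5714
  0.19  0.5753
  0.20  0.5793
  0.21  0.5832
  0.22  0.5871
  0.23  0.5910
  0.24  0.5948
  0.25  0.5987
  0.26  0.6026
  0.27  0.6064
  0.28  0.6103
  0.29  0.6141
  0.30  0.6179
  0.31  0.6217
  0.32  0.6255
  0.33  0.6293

σ√T = 0.38 × 0.7071 = 0.2687
d₁ = [ln(460/500) + (0.084 + ½·0.38²)·0.5] / (σ√T) = (-0.0834 + 0.0781) / 0.2687 = -0.0197 ⇒ -0.02
d₂ = -0.0197 − 0.2687 = -0.2884 ⇒ -0.29
exp(−rT) = exp(−0.084·0.5) = 0.9589
N(−d₂) = N(0.29) = 0.6141;  N(−d₁) = N(0.02) = 0.5080
P = 500·0.9589·0.6141 − 460·0.5080 = 294.4302 − 233.6800 = 60.7502

£60.75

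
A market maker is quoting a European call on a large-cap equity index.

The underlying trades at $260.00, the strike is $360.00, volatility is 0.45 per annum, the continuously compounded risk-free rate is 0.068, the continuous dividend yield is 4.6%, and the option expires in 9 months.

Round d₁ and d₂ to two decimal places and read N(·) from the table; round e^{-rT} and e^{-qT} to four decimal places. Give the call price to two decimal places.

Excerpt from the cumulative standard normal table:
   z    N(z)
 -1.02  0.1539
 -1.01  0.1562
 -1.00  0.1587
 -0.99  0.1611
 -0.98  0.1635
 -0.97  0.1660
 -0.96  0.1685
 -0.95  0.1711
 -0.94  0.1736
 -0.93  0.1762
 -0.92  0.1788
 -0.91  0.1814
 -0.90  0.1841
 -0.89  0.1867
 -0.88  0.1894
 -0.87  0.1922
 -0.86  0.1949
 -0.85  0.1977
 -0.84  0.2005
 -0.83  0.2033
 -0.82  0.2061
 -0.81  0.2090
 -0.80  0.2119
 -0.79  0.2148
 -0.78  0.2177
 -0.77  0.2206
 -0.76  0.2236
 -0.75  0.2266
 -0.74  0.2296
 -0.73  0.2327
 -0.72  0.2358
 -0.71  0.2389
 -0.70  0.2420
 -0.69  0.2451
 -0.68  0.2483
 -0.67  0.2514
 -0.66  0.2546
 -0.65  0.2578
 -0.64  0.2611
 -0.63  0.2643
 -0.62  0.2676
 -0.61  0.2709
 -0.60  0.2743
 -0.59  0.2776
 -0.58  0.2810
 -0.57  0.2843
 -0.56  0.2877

σ√T = 0.45 × 0.8660 = 0.3897
d₁ = [ln(260/360) + (0.068 − 0.046 + ½·0.45²)·0.75] / (σ√T) = (-0.3254 + 0.0924) / 0.3897 = -0.5978 ≈ -0.60
d₂ = -0.5978 − 0.3897 = -0.9876 ≈ -0.99
exp(−qT) = exp(−0.046·0.75) = 0.9661;  exp(−rT) = exp(−0.068·0.75) = 0.9503
N(d₁) = N(-0.60) = 0.2743;  N(d₂) = N(-0.99) = 0.1611
C = 260·0.9661·0.2743 − 360·0.9503·0.1611 = 68.9003 − 55.1136 = 13.7867

$13.79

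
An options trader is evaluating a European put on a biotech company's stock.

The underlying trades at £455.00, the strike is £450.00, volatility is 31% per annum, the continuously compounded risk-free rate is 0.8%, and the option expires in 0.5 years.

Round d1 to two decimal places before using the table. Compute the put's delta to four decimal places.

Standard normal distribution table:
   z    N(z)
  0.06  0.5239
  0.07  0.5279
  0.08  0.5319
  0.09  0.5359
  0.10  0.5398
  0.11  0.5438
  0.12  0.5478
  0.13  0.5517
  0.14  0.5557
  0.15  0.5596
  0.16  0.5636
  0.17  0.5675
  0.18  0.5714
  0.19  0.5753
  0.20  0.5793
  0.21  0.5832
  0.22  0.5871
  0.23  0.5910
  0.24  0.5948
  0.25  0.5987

σ√T = 0.31·√0.5 = 0.2192
d₁ = [ln(455/450) + (0.008 + 0.31²/2)·0.5] / 0.2192 = [0.0110 + 0.0280] / 0.2192 = 0.1783 ⇒ 0.18
N(d₁) = N(0.18) = 0.5714
Δ_put = N(d₁) − 1 = 0.5714 − 1 = -0.4286

-0.4286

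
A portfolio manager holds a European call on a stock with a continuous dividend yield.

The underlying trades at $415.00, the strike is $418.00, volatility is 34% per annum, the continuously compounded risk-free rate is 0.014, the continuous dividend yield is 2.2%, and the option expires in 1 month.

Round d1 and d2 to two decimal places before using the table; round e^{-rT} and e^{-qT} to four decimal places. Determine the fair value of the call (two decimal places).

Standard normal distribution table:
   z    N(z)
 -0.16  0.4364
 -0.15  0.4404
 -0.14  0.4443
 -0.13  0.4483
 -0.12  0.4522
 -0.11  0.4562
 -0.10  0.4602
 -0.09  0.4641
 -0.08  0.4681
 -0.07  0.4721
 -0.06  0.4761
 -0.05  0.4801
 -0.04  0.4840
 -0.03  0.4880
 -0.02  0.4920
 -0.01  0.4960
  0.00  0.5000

$14.99

T = 0.08333;  σ√T = 0.0981
d₁ = [ln(415/418) + (0.014 − 0.022 + 0.34²/2)·0.08333] / 0.0981 = [-0.0072 + 0.0042] / 0.0981 = -0.0311 → -0.03
d₂ = d₁ − σ√T = -0.0311 − 0.0981 = -0.1293 → -0.13
exp(−qT) = exp(−0.022·0.08333) = 0.9982;  exp(−rT) = exp(−0.014·0.08333) = 0.9988
N(d₁) = N(-0.03) = 0.4880;  N(d₂) = N(-0.13) = 0.4483
C = 415·0.9982·0.4880 − 418·0.9988·0.4483 = 202.1555 − 187.1645 = 14.9909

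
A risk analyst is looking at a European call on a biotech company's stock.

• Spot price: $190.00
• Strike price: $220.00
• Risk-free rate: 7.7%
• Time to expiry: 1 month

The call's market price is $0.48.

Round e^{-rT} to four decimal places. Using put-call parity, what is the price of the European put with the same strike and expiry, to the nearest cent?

exp(−rT) = exp(−0.077·0.08333) = 0.9936
Put-call parity: C − P = S − K·e^(−rT) = 190 − 220·0.9936 = 190 − 218.5920 = -28.5920
P = C − (C − P) = 0.48 − (-28.5920) = 29.0720

$29.07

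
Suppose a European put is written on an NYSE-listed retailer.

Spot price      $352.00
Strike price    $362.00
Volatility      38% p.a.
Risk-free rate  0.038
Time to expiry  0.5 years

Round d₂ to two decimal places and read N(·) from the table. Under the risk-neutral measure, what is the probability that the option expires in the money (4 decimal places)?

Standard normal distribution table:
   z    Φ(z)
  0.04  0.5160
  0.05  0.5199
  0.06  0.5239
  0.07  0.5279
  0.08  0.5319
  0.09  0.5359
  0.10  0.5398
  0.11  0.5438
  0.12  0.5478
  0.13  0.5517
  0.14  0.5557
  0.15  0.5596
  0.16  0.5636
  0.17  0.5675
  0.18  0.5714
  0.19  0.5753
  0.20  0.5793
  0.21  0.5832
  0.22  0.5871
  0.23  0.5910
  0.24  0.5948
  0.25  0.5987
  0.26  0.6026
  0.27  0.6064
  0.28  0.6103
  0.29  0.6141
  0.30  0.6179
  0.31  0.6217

σ√T = 0.38 × 0.7071 = 0.2687
d₁ = [ln(352/362) + (0.038 + ½·0.38²)·0.5] / (σ√T) = (-0.0280 + 0.0551) / 0.2687 = 0.1008 ≈ 0.10
d₂ = 0.1008 − 0.2687 = -0.1679 ≈ -0.17
Pr(exercise) under Q = N(−d₂) = N(0.17) = 0.5675

0.5675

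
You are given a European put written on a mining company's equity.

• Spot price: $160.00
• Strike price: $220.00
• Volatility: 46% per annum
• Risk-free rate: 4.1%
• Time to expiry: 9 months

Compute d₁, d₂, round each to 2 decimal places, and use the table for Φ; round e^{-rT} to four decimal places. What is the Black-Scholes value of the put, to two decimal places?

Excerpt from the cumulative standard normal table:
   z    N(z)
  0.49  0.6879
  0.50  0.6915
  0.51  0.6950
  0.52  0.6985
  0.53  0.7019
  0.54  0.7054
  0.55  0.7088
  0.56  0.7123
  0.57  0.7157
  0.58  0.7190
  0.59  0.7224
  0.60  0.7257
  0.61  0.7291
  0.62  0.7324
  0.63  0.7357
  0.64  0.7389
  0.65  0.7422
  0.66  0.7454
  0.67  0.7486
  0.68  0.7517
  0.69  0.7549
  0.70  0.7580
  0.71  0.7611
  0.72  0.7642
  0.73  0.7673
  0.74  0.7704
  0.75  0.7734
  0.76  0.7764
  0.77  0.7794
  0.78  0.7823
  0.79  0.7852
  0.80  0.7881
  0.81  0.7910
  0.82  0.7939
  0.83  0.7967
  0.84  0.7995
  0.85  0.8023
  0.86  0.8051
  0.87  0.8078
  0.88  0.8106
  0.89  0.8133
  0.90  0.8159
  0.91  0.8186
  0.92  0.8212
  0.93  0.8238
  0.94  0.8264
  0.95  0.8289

σ√T = 0.46 × 0.8660 = 0.3984
d₁ = [ln(160/220) + (0.041 + ½·0.46²)·0.75] / (σ√T) = (-0.3185 + 0.1101) / 0.3984 = -0.5230 → -0.52
d₂ = -0.5230 − 0.3984 = -0.9214 → -0.92
e^(−rT) = e^(−0.041·0.75) = 0.9697
N(−d₂) = N(0.92) = 0.8212;  N(−d₁) = N(0.52) = 0.6985
P = 220·0.9697·0.8212 − 160·0.6985 = 175.1899 − 111.7600 = 63.4299

$63.43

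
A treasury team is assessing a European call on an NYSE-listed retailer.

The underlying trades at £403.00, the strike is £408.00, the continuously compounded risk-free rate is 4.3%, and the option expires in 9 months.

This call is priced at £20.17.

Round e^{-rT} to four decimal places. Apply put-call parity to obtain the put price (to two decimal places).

£12.24

exp(−rT) = exp(−0.043·0.75) = 0.9683
Put-call parity: C − P = S − K·e^(−rT) = 403 − 408·0.9683 = 403 − 395.0664 = 7.9336
P = C − (C − P) = 20.17 − (7.9336) = 12.2364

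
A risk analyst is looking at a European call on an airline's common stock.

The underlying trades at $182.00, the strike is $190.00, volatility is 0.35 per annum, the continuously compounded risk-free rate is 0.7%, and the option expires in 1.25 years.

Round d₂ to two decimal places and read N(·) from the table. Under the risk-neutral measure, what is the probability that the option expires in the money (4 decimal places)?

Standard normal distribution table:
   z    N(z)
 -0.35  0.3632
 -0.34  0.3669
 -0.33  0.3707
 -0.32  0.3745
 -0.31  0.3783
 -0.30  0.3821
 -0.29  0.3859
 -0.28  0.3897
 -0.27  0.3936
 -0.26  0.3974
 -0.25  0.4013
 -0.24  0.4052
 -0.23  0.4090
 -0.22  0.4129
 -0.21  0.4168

0.3897

σ√T = 0.35·√1.25 = 0.3913
d₁ = [ln(182/190) + (0.007 + 0.35²/2)·1.25] / 0.3913 = [-0.0430 + 0.0853] / 0.3913 = 0.1081 which rounds to 0.11
d₂ = d₁ − σ√T = 0.1081 − 0.3913 = -0.2832 which rounds to -0.28
Pr(exercise) under Q = N(d₂) = 0.3897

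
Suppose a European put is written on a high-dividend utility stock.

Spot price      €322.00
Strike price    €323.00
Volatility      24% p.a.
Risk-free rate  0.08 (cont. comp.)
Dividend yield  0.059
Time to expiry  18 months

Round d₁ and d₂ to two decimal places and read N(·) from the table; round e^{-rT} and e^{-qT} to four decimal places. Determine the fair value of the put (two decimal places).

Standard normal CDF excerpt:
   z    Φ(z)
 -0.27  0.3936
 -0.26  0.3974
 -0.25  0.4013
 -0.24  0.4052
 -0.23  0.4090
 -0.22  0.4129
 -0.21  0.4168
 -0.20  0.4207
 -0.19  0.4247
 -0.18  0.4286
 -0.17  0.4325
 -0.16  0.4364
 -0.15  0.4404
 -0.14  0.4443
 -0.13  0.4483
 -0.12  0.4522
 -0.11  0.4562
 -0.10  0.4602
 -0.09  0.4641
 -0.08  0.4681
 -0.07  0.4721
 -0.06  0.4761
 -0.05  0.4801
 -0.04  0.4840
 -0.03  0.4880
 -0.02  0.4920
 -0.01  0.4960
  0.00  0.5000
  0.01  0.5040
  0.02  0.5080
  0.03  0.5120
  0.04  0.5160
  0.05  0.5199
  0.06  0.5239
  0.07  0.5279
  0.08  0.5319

σ√T = 0.24·√1.5 = 0.2939
ln(S/K) + (r − q + σ²/2)T = ln(322/323) + (0.08 − 0.059 + 0.24²/2)·1.5 = -0.0031 + 0.0747 = 0.0716
d₁ = 0.0716 / 0.2939 = 0.2436 ⇒ 0.24
d₂ = d₁ − σ√T = 0.2436 − 0.2939 = -0.0504 ⇒ -0.05
exp(−qT) = exp(−0.059·1.5) = 0.9153;  exp(−rT) = exp(−0.08·1.5) = 0.8869
N(−d₂) = N(0.05) = 0.5199;  N(−d₁) = N(-0.24) = 0.4052
P = 323·0.8869·0.5199 − 322·0.9153·0.4052 = 148.9351 − 119.4232 = 29.5119

€29.51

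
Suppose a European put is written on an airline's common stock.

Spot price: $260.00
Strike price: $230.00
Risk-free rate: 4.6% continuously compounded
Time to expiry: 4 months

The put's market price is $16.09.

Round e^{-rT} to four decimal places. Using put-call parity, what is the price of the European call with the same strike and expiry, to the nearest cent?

e^(−rT) = e^(−0.046·0.3333) = 0.9848
Put-call parity: C − P = S − K·e^(−rT) = 260 − 230·0.9848 = 260 − 226.5040 = 33.4960
C = P + (C − P) = 16.09 + (33.4960) = 49.5860

$49.59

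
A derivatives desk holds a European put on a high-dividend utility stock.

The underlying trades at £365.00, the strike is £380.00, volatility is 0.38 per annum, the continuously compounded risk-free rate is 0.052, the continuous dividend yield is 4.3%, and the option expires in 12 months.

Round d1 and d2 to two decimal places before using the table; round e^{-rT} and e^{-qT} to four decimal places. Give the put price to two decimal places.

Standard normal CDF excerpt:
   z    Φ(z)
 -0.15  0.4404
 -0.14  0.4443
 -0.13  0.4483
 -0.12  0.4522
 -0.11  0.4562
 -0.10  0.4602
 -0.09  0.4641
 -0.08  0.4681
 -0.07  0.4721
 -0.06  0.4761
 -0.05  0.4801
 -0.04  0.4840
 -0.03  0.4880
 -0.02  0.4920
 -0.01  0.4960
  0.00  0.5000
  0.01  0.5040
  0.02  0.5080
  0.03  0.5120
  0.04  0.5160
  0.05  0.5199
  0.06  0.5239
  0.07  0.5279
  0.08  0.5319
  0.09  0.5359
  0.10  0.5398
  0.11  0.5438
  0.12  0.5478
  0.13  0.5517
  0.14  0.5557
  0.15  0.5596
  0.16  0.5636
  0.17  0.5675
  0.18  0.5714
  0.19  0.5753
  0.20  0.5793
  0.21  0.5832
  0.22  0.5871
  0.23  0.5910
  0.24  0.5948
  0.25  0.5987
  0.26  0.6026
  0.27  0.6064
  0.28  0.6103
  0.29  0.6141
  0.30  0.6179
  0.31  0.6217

£59.25

σ√T = 0.38·√1 = 0.3800
d₁ = [ln(365/380) + (0.052 − 0.043 + ½·0.38²)·1] / (σ√T) = (-0.0403 + 0.0812) / 0.3800 = 0.1077 → 0.11
d₂ = 0.1077 − 0.3800 = -0.2723 → -0.27
e^(−qT) = e^(−0.043·1) = 0.9579;  e^(−rT) = e^(−0.052·1) = 0.9493
P = 380·0.9493·N(0.27) − 365·0.9579·N(-0.11) = 380·0.9493·0.6064 − 365·0.9579·0.4562 = 218.7491 − 159.5028 = 59.2463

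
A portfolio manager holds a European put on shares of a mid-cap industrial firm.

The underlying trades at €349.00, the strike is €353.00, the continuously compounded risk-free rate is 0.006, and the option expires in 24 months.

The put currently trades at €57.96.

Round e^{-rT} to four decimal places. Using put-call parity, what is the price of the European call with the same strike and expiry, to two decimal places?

€58.16

exp(−rT) = exp(−0.006·2) = 0.9881
Put-call parity: C − P = S − K·e^(−rT) = 349 − 353·0.9881 = 349 − 348.7993 = 0.2007
C = P + (C − P) = 57.96 + (0.2007) = 58.1607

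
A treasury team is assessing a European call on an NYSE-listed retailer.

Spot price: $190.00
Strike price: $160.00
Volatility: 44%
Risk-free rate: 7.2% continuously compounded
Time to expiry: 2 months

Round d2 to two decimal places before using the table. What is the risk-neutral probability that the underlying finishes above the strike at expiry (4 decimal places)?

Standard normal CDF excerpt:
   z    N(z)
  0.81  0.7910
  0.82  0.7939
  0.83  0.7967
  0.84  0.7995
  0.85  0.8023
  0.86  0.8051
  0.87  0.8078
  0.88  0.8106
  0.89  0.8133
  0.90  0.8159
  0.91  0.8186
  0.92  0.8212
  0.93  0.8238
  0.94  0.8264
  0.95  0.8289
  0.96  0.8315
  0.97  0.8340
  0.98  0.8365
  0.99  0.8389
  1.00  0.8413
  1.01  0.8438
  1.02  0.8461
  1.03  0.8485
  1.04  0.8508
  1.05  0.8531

T = 0.1667;  σ√T = 0.1796
d₁ = [ln(190/160) + (0.072 + 0.44²/2)·0.1667] / 0.1796 = [0.1719 + 0.0281] / 0.1796 = 1.1133 which rounds to 1.11
d₂ = d₁ − σ√T = 1.1133 − 0.1796 = 0.9337 which rounds to 0.93
Pr(exercise) under Q = N(d₂) = 0.8238

0.8238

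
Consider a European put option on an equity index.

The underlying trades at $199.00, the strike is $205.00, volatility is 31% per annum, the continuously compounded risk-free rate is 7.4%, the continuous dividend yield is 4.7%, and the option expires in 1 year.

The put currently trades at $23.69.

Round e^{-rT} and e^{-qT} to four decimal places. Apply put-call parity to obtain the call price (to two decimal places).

e^(−qT) = e^(−0.047·1) = 0.9541;  e^(−rT) = e^(−0.074·1) = 0.9287
Put-call parity: C − P = S·e^(−qT) − K·e^(−rT) = 199·0.9541 − 205·0.9287 = 189.8659 − 190.3835 = -0.5176
C = P + (C − P) = 23.69 + (-0.5176) = 23.1724

$23.17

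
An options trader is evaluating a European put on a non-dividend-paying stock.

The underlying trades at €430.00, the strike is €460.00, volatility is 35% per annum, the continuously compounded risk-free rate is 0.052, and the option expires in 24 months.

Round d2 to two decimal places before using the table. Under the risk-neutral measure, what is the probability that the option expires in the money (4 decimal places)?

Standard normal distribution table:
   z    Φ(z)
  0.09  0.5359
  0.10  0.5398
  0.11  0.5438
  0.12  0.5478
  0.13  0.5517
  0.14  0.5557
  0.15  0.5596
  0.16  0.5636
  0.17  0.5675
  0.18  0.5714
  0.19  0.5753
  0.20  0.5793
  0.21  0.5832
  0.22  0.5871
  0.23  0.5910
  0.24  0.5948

T = 2;  σ√T = 0.4950
d₁ = [ln(430/460) + (0.052 + 0.35²/2)·2] / 0.4950 = [-0.0674 + 0.2265] / 0.4950 = 0.3213 ⇒ 0.32
d₂ = d₁ − σ√T = 0.3213 − 0.4950 = -0.1736 ⇒ -0.17
Pr(exercise) under Q = N(−d₂) = N(0.17) = 0.5675

0.5675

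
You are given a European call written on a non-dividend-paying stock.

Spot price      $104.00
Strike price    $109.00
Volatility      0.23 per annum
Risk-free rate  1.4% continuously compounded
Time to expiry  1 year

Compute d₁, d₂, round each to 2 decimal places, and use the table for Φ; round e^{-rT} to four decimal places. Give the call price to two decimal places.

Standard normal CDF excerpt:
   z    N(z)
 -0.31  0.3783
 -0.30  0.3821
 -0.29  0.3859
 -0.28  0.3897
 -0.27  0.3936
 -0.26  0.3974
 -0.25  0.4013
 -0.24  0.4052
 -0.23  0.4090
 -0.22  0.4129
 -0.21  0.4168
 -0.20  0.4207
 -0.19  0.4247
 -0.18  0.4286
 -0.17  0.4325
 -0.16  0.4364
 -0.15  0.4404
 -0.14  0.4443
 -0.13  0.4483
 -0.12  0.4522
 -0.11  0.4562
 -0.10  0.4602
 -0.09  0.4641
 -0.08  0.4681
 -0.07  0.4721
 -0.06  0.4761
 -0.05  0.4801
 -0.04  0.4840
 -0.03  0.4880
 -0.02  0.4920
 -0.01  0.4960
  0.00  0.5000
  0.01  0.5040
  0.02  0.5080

$8.04

σ√T = 0.23·√1 = 0.2300
ln(S/K) + (r + σ²/2)T = ln(104/109) + (0.014 + 0.23²/2)·1 = -0.0470 + 0.0404 = -0.0065
d₁ = -0.0065 / 0.2300 = -0.0283 ⇒ -0.03
d₂ = d₁ − σ√T = -0.0283 − 0.2300 = -0.2583 ⇒ -0.26
exp(−rT) = exp(−0.014·1) = 0.9861
C = 104·N(-0.03) − 109·0.9861·N(-0.26) = 104·0.4880 − 109·0.9861·0.3974 = 50.7520 − 42.7145 = 8.0375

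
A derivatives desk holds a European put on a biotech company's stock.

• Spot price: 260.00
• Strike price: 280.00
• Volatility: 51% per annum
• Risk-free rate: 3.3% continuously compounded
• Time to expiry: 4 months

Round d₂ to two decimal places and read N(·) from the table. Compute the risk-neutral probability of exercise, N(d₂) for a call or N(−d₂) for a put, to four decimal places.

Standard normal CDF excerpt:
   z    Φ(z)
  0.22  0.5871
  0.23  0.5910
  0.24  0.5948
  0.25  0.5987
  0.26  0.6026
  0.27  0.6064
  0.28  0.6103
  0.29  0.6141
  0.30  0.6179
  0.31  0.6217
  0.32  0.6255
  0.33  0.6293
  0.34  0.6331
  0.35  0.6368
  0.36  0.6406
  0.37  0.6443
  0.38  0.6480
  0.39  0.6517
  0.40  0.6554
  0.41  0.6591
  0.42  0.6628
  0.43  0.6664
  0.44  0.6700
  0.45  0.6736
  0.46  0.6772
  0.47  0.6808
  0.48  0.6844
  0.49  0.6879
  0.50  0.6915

σ√T = 0.51·√0.3333 = 0.2944
ln(S/K) + (r + σ²/2)T = ln(260/280) + (0.033 + 0.51²/2)·0.3333 = -0.0741 + 0.0543 = -0.0198
d₁ = -0.0198 / 0.2944 = -0.0671 ≈ -0.07
d₂ = d₁ − σ√T = -0.0671 − 0.2944 = -0.3616 ≈ -0.36
Risk-neutral Pr[S_T < K] = N(−d₂) = N(0.36) = 0.6406

0.6406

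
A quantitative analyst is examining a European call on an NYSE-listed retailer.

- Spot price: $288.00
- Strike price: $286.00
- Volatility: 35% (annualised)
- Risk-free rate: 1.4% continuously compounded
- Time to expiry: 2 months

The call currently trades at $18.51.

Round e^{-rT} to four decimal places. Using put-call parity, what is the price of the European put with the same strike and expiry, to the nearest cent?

exp(−rT) = exp(−0.014·0.1667) = 0.9977
Put-call parity: C − P = S − K·e^(−rT) = 288 − 286·0.9977 = 288 − 285.3422 = 2.6578
P = C − (C − P) = 18.51 − (2.6578) = 15.8522

$15.85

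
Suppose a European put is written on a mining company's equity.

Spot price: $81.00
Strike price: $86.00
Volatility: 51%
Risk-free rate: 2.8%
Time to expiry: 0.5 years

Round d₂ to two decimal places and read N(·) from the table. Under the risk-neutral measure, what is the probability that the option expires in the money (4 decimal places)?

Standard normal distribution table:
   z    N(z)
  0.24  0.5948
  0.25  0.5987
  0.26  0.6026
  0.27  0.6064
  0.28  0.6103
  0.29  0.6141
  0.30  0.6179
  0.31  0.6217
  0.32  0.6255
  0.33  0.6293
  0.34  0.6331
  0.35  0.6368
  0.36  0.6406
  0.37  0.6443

T = 0.5;  σ√T = 0.3606
ln(S/K) + (r + σ²/2)T = ln(81/86) + (0.028 + 0.51²/2)·0.5 = -0.0599 + 0.0790 = 0.0191
d₁ = 0.0191 / 0.3606 = 0.0530 ⇒ 0.05
d₂ = d₁ − σ√T = 0.0530 − 0.3606 = -0.3076 ⇒ -0.31
Pr(exercise) under Q = N(−d₂) = N(0.31) = 0.6217

0.6217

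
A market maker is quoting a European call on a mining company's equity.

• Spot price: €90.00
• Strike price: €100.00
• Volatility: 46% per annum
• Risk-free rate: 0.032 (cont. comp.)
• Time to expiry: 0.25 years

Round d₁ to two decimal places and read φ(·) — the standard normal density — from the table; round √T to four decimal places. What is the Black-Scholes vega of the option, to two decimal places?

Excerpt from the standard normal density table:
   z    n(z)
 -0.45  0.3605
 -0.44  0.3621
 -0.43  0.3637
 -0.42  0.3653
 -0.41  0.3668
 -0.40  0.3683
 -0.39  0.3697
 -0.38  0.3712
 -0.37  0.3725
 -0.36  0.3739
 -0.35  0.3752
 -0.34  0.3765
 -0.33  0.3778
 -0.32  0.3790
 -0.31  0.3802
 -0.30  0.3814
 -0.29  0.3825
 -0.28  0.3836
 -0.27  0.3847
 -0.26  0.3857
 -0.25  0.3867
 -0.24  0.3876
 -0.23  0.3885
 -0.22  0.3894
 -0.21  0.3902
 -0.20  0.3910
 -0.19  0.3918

17.11

T = 0.25;  σ√T = 0.2300
d₁ = [ln(90/100) + (0.032 + ½·0.46²)·0.25] / (σ√T) = (-0.1054 + 0.0345) / 0.2300 = -0.3083 ≈ -0.31
√T = √0.25 = 0.5000
φ(d₁) = φ(-0.31) = 0.3802
vega = S·φ(d₁)·√T = 90·0.3802·0.5000 = 17.1090
(The put has the same vega.)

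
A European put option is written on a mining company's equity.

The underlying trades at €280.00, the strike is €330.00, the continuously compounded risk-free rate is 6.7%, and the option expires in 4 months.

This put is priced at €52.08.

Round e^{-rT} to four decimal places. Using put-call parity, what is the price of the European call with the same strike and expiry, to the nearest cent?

€9.37

exp(−rT) = exp(−0.067·0.3333) = 0.9779
Put-call parity: C − P = S − K·e^(−rT) = 280 − 330·0.9779 = 280 − 322.7070 = -42.7070
C = P + (C − P) = 52.08 + (-42.7070) = 9.3730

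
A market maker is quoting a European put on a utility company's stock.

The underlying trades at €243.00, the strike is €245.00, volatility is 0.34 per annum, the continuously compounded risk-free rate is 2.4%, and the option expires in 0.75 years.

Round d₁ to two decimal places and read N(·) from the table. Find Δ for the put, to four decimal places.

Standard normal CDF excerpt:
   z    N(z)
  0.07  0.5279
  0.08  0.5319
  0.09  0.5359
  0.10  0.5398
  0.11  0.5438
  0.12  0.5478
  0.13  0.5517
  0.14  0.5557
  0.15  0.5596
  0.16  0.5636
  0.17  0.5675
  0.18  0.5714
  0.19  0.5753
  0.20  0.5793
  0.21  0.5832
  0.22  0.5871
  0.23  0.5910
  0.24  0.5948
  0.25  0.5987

σ√T = 0.34·√0.75 = 0.2944
d₁ = [ln(243/245) + (0.024 + 0.34²/2)·0.75] / 0.2944 = [-0.0082 + 0.0614] / 0.2944 = 0.1805 ⇒ 0.18
N(d₁) = N(0.18) = 0.5714
Δ_put = N(d₁) − 1 = 0.5714 − 1 = -0.4286

-0.4286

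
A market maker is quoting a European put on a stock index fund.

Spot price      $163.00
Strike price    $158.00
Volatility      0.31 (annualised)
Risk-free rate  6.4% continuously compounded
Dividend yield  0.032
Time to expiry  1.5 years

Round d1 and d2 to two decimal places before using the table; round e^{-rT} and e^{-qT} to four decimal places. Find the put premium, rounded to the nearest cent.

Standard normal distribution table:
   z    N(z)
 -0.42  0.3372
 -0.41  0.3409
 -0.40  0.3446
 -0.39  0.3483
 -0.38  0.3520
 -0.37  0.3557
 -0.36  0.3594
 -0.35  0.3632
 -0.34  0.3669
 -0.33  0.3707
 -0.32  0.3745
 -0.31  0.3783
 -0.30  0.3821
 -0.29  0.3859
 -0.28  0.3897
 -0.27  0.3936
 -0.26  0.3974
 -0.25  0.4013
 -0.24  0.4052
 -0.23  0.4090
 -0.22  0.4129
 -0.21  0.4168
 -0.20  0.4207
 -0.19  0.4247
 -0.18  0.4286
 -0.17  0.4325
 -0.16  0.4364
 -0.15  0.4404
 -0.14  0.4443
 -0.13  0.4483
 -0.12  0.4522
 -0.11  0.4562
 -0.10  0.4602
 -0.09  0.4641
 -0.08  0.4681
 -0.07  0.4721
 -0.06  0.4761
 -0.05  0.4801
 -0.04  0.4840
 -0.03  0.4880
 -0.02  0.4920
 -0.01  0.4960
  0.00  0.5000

$17.09

σ√T = 0.31 × 1.2247 = 0.3797
ln(S/K) + (r − q + σ²/2)T = ln(163/158) + (0.064 − 0.032 + 0.31²/2)·1.5 = 0.0312 + 0.1201 = 0.1512
d₁ = 0.1512 / 0.3797 = 0.3983 ≈ 0.40
d₂ = d₁ − σ√T = 0.3983 − 0.3797 = 0.0186 ≈ 0.02
exp(−qT) = exp(−0.032·1.5) = 0.9531;  exp(−rT) = exp(−0.064·1.5) = 0.9085
N(−d₂) = N(-0.02) = 0.4920;  N(−d₁) = N(-0.40) = 0.3446
P = 158·0.9085·0.4920 − 163·0.9531·0.3446 = 70.6232 − 53.5354 = 17.0877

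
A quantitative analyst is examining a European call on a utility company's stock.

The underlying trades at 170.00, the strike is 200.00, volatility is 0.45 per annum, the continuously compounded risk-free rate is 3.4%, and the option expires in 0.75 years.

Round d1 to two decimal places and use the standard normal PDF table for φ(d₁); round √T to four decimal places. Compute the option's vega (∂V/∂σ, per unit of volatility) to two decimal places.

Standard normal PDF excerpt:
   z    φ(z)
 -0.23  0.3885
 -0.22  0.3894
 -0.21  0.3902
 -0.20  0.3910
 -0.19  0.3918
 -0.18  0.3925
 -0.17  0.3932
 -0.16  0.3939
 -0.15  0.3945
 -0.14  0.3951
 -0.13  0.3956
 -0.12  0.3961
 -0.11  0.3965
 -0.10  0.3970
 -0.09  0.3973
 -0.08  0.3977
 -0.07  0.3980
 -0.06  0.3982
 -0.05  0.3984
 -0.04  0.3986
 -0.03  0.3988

57.99

σ√T = 0.45·√0.75 = 0.3897
d₁ = [ln(170/200) + (0.034 + 0.45²/2)·0.75] / 0.3897 = [-0.1625 + 0.1014] / 0.3897 = -0.1567 which rounds to -0.16
√T = √0.75 = 0.8660
φ(d₁) = φ(-0.16) = 0.3939
vega = S·φ(d₁)·√T = 170·0.3939·0.8660 = 57.9900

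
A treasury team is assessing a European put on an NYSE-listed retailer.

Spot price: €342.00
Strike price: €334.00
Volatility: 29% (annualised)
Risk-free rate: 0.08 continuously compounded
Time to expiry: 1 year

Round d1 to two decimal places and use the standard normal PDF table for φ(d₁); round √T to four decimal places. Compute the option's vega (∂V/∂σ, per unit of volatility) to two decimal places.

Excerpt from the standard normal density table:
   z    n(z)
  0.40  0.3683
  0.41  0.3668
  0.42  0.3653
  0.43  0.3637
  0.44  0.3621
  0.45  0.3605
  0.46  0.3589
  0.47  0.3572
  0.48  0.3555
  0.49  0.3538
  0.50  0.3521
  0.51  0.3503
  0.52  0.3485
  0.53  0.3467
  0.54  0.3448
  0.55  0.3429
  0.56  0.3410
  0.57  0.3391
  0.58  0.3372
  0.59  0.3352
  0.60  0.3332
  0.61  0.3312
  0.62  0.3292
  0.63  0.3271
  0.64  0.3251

120.42

T = 1;  σ√T = 0.2900
ln(S/K) + (r + σ²/2)T = ln(342/334) + (0.08 + 0.29²/2)·1 = 0.0237 + 0.1220 = 0.1457
d₁ = 0.1457 / 0.2900 = 0.5025 which rounds to 0.50
√T = √1 = 1.0000
φ(d₁) = φ(0.50) = 0.3521
vega = S·φ(d₁)·√T = 342·0.3521·1.0000 = 120.4182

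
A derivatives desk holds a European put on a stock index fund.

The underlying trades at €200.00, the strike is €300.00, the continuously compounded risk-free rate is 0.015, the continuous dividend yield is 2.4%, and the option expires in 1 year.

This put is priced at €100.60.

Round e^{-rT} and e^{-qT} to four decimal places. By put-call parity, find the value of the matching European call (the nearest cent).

exp(−qT) = exp(−0.024·1) = 0.9763;  exp(−rT) = exp(−0.015·1) = 0.9851
Put-call parity: C − P = S·e^(−qT) − K·e^(−rT) = 200·0.9763 − 300·0.9851 = 195.2600 − 295.5300 = -100.2700
C = P + (C − P) = 100.60 + (-100.2700) = 0.3300

€0.33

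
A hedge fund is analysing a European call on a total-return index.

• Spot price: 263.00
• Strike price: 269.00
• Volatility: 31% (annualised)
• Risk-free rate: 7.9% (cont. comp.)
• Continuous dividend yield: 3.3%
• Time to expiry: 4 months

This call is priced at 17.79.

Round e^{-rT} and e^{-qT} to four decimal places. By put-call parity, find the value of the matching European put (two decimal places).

e^(−qT) = e^(−0.033·0.3333) = 0.9891;  e^(−rT) = e^(−0.079·0.3333) = 0.9740
Put-call parity: C − P = S·e^(−qT) − K·e^(−rT) = 263·0.9891 − 269·0.9740 = 260.1333 − 262.0060 = -1.8727
P = C − (C − P) = 17.79 − (-1.8727) = 19.6627

19.66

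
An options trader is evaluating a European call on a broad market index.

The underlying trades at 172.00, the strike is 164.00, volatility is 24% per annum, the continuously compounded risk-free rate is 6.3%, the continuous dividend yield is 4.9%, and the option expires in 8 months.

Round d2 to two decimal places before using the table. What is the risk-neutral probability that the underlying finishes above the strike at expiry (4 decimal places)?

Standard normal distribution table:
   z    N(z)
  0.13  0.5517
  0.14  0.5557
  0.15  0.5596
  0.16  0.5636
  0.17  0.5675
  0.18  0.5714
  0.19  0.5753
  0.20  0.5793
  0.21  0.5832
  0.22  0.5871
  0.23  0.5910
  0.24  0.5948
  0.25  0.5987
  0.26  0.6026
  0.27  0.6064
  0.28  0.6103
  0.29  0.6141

T = 0.6667;  σ√T = 0.1960
ln(S/K) + (r − q + σ²/2)T = ln(172/164) + (0.063 − 0.049 + 0.24²/2)·0.6667 = 0.0476 + 0.0285 = 0.0762
d₁ = 0.0762 / 0.1960 = 0.3887 which rounds to 0.39
d₂ = d₁ − σ√T = 0.3887 − 0.1960 = 0.1927 which rounds to 0.19
Pr(exercise) under Q = N(d₂) = 0.5753

0.5753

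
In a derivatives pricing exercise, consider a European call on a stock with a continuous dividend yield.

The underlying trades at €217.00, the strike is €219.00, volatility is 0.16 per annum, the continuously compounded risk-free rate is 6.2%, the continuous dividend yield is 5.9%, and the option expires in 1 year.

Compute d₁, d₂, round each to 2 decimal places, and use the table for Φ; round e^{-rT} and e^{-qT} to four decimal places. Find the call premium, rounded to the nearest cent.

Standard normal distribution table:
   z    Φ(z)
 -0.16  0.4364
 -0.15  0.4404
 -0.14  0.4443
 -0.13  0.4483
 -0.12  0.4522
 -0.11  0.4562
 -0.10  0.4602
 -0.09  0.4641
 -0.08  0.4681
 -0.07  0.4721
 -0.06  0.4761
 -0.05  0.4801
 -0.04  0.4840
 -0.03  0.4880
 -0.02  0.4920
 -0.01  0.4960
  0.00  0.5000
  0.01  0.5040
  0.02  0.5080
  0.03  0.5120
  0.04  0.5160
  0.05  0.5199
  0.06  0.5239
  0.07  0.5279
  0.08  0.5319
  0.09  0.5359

σ√T = 0.16·√1 = 0.1600
d₁ = [ln(217/219) + (0.062 − 0.059 + 0.16²/2)·1] / 0.1600 = [-0.0092 + 0.0158] / 0.1600 = 0.0414 ≈ 0.04
d₂ = d₁ − σ√T = 0.0414 − 0.1600 = -0.1186 ≈ -0.12
e^(−qT) = e^(−0.059·1) = 0.9427;  e^(−rT) = e^(−0.062·1) = 0.9399
C = 217·0.9427·N(0.04) − 219·0.9399·N(-0.12) = 217·0.9427·0.5160 − 219·0.9399·0.4522 = 105.5560 − 93.0800 = 12.4760

€12.48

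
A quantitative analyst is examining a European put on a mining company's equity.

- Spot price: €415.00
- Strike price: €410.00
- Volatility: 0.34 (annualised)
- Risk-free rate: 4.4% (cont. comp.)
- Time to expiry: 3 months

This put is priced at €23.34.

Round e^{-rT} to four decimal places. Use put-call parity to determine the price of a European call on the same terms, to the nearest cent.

€32.81

e^(−rT) = e^(−0.044·0.25) = 0.9891
Put-call parity: C − P = S − K·e^(−rT) = 415 − 410·0.9891 = 415 − 405.5310 = 9.4690
C = P + (C − P) = 23.34 + (9.4690) = 32.8090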